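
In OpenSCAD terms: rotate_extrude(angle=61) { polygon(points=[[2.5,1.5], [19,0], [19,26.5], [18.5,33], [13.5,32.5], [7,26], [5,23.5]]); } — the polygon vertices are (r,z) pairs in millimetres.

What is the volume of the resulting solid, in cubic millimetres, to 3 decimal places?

Volume = 5535.075 mm³

Profile (r,z), 7 vertices: (2.5,1.5) (19,0) (19,26.5) (18.5,33) (13.5,32.5) (7,26) (5,23.5)
edge 0: (2.5,1.5)→(19,0)  cross = 2.5·0 − 19·1.5 = -28.5000; (r_i+r_j)·cross = 21.5·-28.5000 = -612.7500
edge 1: (19,0)→(19,26.5)  cross = 19·26.5 − 19·0 = 503.5000; (r_i+r_j)·cross = 38·503.5000 = 19133.0000
edge 2: (19,26.5)→(18.5,33)  cross = 19·33 − 18.5·26.5 = 136.7500; (r_i+r_j)·cross = 37.5·136.7500 = 5128.1250
edge 3: (18.5,33)→(13.5,32.5)  cross = 18.5·32.5 − 13.5·33 = 155.7500; (r_i+r_j)·cross = 32·155.7500 = 4984.0000
edge 4: (13.5,32.5)→(7,26)  cross = 13.5·26 − 7·32.5 = 123.5000; (r_i+r_j)·cross = 20.5·123.5000 = 2531.7500
edge 5: (7,26)→(5,23.5)  cross = 7·23.5 − 5·26 = 34.5000; (r_i+r_j)·cross = 12·34.5000 = 414.0000
edge 6: (5,23.5)→(2.5,1.5)  cross = 5·1.5 − 2.5·23.5 = -51.2500; (r_i+r_j)·cross = 7.5·-51.2500 = -384.3750
Σcross = 874.2500 → A = |Σcross|/2 = 437.1250 mm²
Σ(r_i+r_j)·cross = 31193.7500 → first moment M = |Σ|/6 = 5198.9583
R_c = M/A = 5198.9583/437.1250 = 11.8935 mm
θ = 61° = 1.064651 rad
V = θ·R_c·A = 1.064651·11.8935·437.1250 = 5535.075 mm³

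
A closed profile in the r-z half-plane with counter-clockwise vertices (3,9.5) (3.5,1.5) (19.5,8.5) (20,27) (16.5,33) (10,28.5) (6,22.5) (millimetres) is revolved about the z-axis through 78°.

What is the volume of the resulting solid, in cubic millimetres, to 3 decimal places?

Volume = 5949.526 mm³

Profile (r,z), 7 vertices: (3,9.5) (3.5,1.5) (19.5,8.5) (20,27) (16.5,33) (10,28.5) (6,22.5)
edge 0: (3,9.5)→(3.5,1.5)  cross = 3·1.5 − 3.5·9.5 = -28.7500; (r_i+r_j)·cross = 6.5·-28.7500 = -186.8750
edge 1: (3.5,1.5)→(19.5,8.5)  cross = 3.5·8.5 − 19.5·1.5 = 0.5000; (r_i+r_j)·cross = 23·0.5000 = 11.5000
edge 2: (19.5,8.5)→(20,27)  cross = 19.5·27 − 20·8.5 = 356.5000; (r_i+r_j)·cross = 39.5·356.5000 = 14081.7500
edge 3: (20,27)→(16.5,33)  cross = 20·33 − 16.5·27 = 214.5000; (r_i+r_j)·cross = 36.5·214.5000 = 7829.2500
edge 4: (16.5,33)→(10,28.5)  cross = 16.5·28.5 − 10·33 = 140.2500; (r_i+r_j)·cross = 26.5·140.2500 = 3716.6250
edge 5: (10,28.5)→(6,22.5)  cross = 10·22.5 − 6·28.5 = 54.0000; (r_i+r_j)·cross = 16·54.0000 = 864.0000
edge 6: (6,22.5)→(3,9.5)  cross = 6·9.5 − 3·22.5 = -10.5000; (r_i+r_j)·cross = 9·-10.5000 = -94.5000
Σcross = 726.5000 → A = |Σcross|/2 = 363.2500 mm²
Σ(r_i+r_j)·cross = 26221.7500 → first moment M = |Σ|/6 = 4370.2917
R_c = M/A = 4370.2917/363.2500 = 12.0311 mm
θ = 78° = 1.361357 rad
V = θ·R_c·A = 1.361357·12.0311·363.2500 = 5949.526 mm³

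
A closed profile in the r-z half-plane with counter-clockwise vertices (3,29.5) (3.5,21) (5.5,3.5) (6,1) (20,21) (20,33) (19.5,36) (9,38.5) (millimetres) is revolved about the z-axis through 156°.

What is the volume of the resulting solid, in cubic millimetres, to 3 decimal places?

Volume = 12692.837 mm³

Profile (r,z), 8 vertices: (3,29.5) (3.5,21) (5.5,3.5) (6,1) (20,21) (20,33) (19.5,36) (9,38.5)
edge 0: (3,29.5)→(3.5,21)  cross = 3·21 − 3.5·29.5 = -40.2500; (r_i+r_j)·cross = 6.5·-40.2500 = -261.6250
edge 1: (3.5,21)→(5.5,3.5)  cross = 3.5·3.5 − 5.5·21 = -103.2500; (r_i+r_j)·cross = 9·-103.2500 = -929.2500
edge 2: (5.5,3.5)→(6,1)  cross = 5.5·1 − 6·3.5 = -15.5000; (r_i+r_j)·cross = 11.5·-15.5000 = -178.2500
edge 3: (6,1)→(20,21)  cross = 6·21 − 20·1 = 106.0000; (r_i+r_j)·cross = 26·106.0000 = 2756.0000
edge 4: (20,21)→(20,33)  cross = 20·33 − 20·21 = 240.0000; (r_i+r_j)·cross = 40·240.0000 = 9600.0000
edge 5: (20,33)→(19.5,36)  cross = 20·36 − 19.5·33 = 76.5000; (r_i+r_j)·cross = 39.5·76.5000 = 3021.7500
edge 6: (19.5,36)→(9,38.5)  cross = 19.5·38.5 − 9·36 = 426.7500; (r_i+r_j)·cross = 28.5·426.7500 = 12162.3750
edge 7: (9,38.5)→(3,29.5)  cross = 9·29.5 − 3·38.5 = 150.0000; (r_i+r_j)·cross = 12·150.0000 = 1800.0000
Σcross = 840.2500 → A = |Σcross|/2 = 420.1250 mm²
Σ(r_i+r_j)·cross = 27971.0000 → first moment M = |Σ|/6 = 4661.8333
R_c = M/A = 4661.8333/420.1250 = 11.0963 mm
θ = 156° = 2.722714 rad
V = θ·R_c·A = 2.722714·11.0963·420.1250 = 12692.837 mm³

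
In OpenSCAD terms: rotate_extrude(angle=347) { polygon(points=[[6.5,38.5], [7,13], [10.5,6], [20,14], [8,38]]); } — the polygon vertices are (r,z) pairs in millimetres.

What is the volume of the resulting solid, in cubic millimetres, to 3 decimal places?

Volume = 15848.056 mm³

Profile (r,z), 5 vertices: (6.5,38.5) (7,13) (10.5,6) (20,14) (8,38)
edge 0: (6.5,38.5)→(7,13)  cross = 6.5·13 − 7·38.5 = -185.0000; (r_i+r_j)·cross = 13.5·-185.0000 = -2497.5000
edge 1: (7,13)→(10.5,6)  cross = 7·6 − 10.5·13 = -94.5000; (r_i+r_j)·cross = 17.5·-94.5000 = -1653.7500
edge 2: (10.5,6)→(20,14)  cross = 10.5·14 − 20·6 = 27.0000; (r_i+r_j)·cross = 30.5·27.0000 = 823.5000
edge 3: (20,14)→(8,38)  cross = 20·38 − 8·14 = 648.0000; (r_i+r_j)·cross = 28·648.0000 = 18144.0000
edge 4: (8,38)→(6.5,38.5)  cross = 8·38.5 − 6.5·38 = 61.0000; (r_i+r_j)·cross = 14.5·61.0000 = 884.5000
Σcross = 456.5000 → A = |Σcross|/2 = 228.2500 mm²
Σ(r_i+r_j)·cross = 15700.7500 → first moment M = |Σ|/6 = 2616.7917
R_c = M/A = 2616.7917/228.2500 = 11.4646 mm
θ = 347° = 6.056293 rad
V = θ·R_c·A = 6.056293·11.4646·228.2500 = 15848.056 mm³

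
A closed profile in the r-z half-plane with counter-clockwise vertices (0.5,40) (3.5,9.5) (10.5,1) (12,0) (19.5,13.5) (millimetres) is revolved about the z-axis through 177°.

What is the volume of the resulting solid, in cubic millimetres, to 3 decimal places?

Volume = 9478.538 mm³

Profile (r,z), 5 vertices: (0.5,40) (3.5,9.5) (10.5,1) (12,0) (19.5,13.5)
edge 0: (0.5,40)→(3.5,9.5)  cross = 0.5·9.5 − 3.5·40 = -135.2500; (r_i+r_j)·cross = 4·-135.2500 = -541.0000
edge 1: (3.5,9.5)→(10.5,1)  cross = 3.5·1 − 10.5·9.5 = -96.2500; (r_i+r_j)·cross = 14·-96.2500 = -1347.5000
edge 2: (10.5,1)→(12,0)  cross = 10.5·0 − 12·1 = -12.0000; (r_i+r_j)·cross = 22.5·-12.0000 = -270.0000
edge 3: (12,0)→(19.5,13.5)  cross = 12·13.5 − 19.5·0 = 162.0000; (r_i+r_j)·cross = 31.5·162.0000 = 5103.0000
edge 4: (19.5,13.5)→(0.5,40)  cross = 19.5·40 − 0.5·13.5 = 773.2500; (r_i+r_j)·cross = 20·773.2500 = 15465.0000
Σcross = 691.7500 → A = |Σcross|/2 = 345.8750 mm²
Σ(r_i+r_j)·cross = 18409.5000 → first moment M = |Σ|/6 = 3068.2500
R_c = M/A = 3068.2500/345.8750 = 8.8710 mm
θ = 177° = 3.089233 rad
V = θ·R_c·A = 3.089233·8.8710·345.8750 = 9478.538 mm³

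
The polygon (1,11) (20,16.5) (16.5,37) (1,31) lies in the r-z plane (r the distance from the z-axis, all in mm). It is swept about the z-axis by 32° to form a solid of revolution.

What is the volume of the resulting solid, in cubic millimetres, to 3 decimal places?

Profile (r,z), 4 vertices: (1,11) (20,16.5) (16.5,37) (1,31)
edge 0: (1,11)→(20,16.5)  cross = 1·16.5 − 20·11 = -203.5000; (r_i+r_j)·cross = 21·-203.5000 = -4273.5000
edge 1: (20,16.5)→(16.5,37)  cross = 20·37 − 16.5·16.5 = 467.7500; (r_i+r_j)·cross = 36.5·467.7500 = 17072.8750
edge 2: (16.5,37)→(1,31)  cross = 16.5·31 − 1·37 = 474.5000; (r_i+r_j)·cross = 17.5·474.5000 = 8303.7500
edge 3: (1,31)→(1,11)  cross = 1·11 − 1·31 = -20.0000; (r_i+r_j)·cross = 2·-20.0000 = -40.0000
Σcross = 718.7500 → A = |Σcross|/2 = 359.3750 mm²
Σ(r_i+r_j)·cross = 21063.1250 → first moment M = |Σ|/6 = 3510.5208
R_c = M/A = 3510.5208/359.3750 = 9.7684 mm
θ = 32° = 0.558505 rad
V = θ·R_c·A = 0.558505·9.7684·359.3750 = 1960.645 mm³

Volume = 1960.645 mm³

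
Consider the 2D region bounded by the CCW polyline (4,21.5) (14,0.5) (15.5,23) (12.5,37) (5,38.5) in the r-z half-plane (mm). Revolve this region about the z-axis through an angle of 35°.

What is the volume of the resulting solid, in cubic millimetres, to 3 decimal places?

Profile (r,z), 5 vertices: (4,21.5) (14,0.5) (15.5,23) (12.5,37) (5,38.5)
edge 0: (4,21.5)→(14,0.5)  cross = 4·0.5 − 14·21.5 = -299.0000; (r_i+r_j)·cross = 18·-299.0000 = -5382.0000
edge 1: (14,0.5)→(15.5,23)  cross = 14·23 − 15.5·0.5 = 314.2500; (r_i+r_j)·cross = 29.5·314.2500 = 9270.3750
edge 2: (15.5,23)→(12.5,37)  cross = 15.5·37 − 12.5·23 = 286.0000; (r_i+r_j)·cross = 28·286.0000 = 8008.0000
edge 3: (12.5,37)→(5,38.5)  cross = 12.5·38.5 − 5·37 = 296.2500; (r_i+r_j)·cross = 17.5·296.2500 = 5184.3750
edge 4: (5,38.5)→(4,21.5)  cross = 5·21.5 − 4·38.5 = -46.5000; (r_i+r_j)·cross = 9·-46.5000 = -418.5000
Σcross = 551.0000 → A = |Σcross|/2 = 275.5000 mm²
Σ(r_i+r_j)·cross = 16662.2500 → first moment M = |Σ|/6 = 2777.0417
R_c = M/A = 2777.0417/275.5000 = 10.0800 mm
θ = 35° = 0.610865 rad
V = θ·R_c·A = 0.610865·10.0800·275.5000 = 1696.398 mm³

Volume = 1696.398 mm³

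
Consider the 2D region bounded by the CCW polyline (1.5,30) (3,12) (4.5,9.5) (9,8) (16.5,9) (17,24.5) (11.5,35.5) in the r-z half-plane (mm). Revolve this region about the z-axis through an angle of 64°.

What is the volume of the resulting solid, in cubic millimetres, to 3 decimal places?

Profile (r,z), 7 vertices: (1.5,30) (3,12) (4.5,9.5) (9,8) (16.5,9) (17,24.5) (11.5,35.5)
edge 0: (1.5,30)→(3,12)  cross = 1.5·12 − 3·30 = -72.0000; (r_i+r_j)·cross = 4.5·-72.0000 = -324.0000
edge 1: (3,12)→(4.5,9.5)  cross = 3·9.5 − 4.5·12 = -25.5000; (r_i+r_j)·cross = 7.5·-25.5000 = -191.2500
edge 2: (4.5,9.5)→(9,8)  cross = 4.5·8 − 9·9.5 = -49.5000; (r_i+r_j)·cross = 13.5·-49.5000 = -668.2500
edge 3: (9,8)→(16.5,9)  cross = 9·9 − 16.5·8 = -51.0000; (r_i+r_j)·cross = 25.5·-51.0000 = -1300.5000
edge 4: (16.5,9)→(17,24.5)  cross = 16.5·24.5 − 17·9 = 251.2500; (r_i+r_j)·cross = 33.5·251.2500 = 8416.8750
edge 5: (17,24.5)→(11.5,35.5)  cross = 17·35.5 − 11.5·24.5 = 321.7500; (r_i+r_j)·cross = 28.5·321.7500 = 9169.8750
edge 6: (11.5,35.5)→(1.5,30)  cross = 11.5·30 − 1.5·35.5 = 291.7500; (r_i+r_j)·cross = 13·291.7500 = 3792.7500
Σcross = 666.7500 → A = |Σcross|/2 = 333.3750 mm²
Σ(r_i+r_j)·cross = 18895.5000 → first moment M = |Σ|/6 = 3149.2500
R_c = M/A = 3149.2500/333.3750 = 9.4466 mm
θ = 64° = 1.117011 rad
V = θ·R_c·A = 1.117011·9.4466·333.3750 = 3517.746 mm³

Volume = 3517.746 mm³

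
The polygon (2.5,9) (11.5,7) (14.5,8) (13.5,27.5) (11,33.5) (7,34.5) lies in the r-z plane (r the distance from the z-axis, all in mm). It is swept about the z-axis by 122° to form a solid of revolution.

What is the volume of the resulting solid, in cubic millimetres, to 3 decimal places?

Volume = 4524.056 mm³

Profile (r,z), 6 vertices: (2.5,9) (11.5,7) (14.5,8) (13.5,27.5) (11,33.5) (7,34.5)
edge 0: (2.5,9)→(11.5,7)  cross = 2.5·7 − 11.5·9 = -86.0000; (r_i+r_j)·cross = 14·-86.0000 = -1204.0000
edge 1: (11.5,7)→(14.5,8)  cross = 11.5·8 − 14.5·7 = -9.5000; (r_i+r_j)·cross = 26·-9.5000 = -247.0000
edge 2: (14.5,8)→(13.5,27.5)  cross = 14.5·27.5 − 13.5·8 = 290.7500; (r_i+r_j)·cross = 28·290.7500 = 8141.0000
edge 3: (13.5,27.5)→(11,33.5)  cross = 13.5·33.5 − 11·27.5 = 149.7500; (r_i+r_j)·cross = 24.5·149.7500 = 3668.8750
edge 4: (11,33.5)→(7,34.5)  cross = 11·34.5 − 7·33.5 = 145.0000; (r_i+r_j)·cross = 18·145.0000 = 2610.0000
edge 5: (7,34.5)→(2.5,9)  cross = 7·9 − 2.5·34.5 = -23.2500; (r_i+r_j)·cross = 9.5·-23.2500 = -220.8750
Σcross = 466.7500 → A = |Σcross|/2 = 233.3750 mm²
Σ(r_i+r_j)·cross = 12748.0000 → first moment M = |Σ|/6 = 2124.6667
R_c = M/A = 2124.6667/233.3750 = 9.1041 mm
θ = 122° = 2.129302 rad
V = θ·R_c·A = 2.129302·9.1041·233.3750 = 4524.056 mm³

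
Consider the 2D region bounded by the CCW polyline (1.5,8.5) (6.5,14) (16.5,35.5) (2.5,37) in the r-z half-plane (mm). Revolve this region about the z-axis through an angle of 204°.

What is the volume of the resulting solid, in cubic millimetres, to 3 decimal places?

Volume = 5635.337 mm³

Profile (r,z), 4 vertices: (1.5,8.5) (6.5,14) (16.5,35.5) (2.5,37)
edge 0: (1.5,8.5)→(6.5,14)  cross = 1.5·14 − 6.5·8.5 = -34.2500; (r_i+r_j)·cross = 8·-34.2500 = -274.0000
edge 1: (6.5,14)→(16.5,35.5)  cross = 6.5·35.5 − 16.5·14 = -0.2500; (r_i+r_j)·cross = 23·-0.2500 = -5.7500
edge 2: (16.5,35.5)→(2.5,37)  cross = 16.5·37 − 2.5·35.5 = 521.7500; (r_i+r_j)·cross = 19·521.7500 = 9913.2500
edge 3: (2.5,37)→(1.5,8.5)  cross = 2.5·8.5 − 1.5·37 = -34.2500; (r_i+r_j)·cross = 4·-34.2500 = -137.0000
Σcross = 453.0000 → A = |Σcross|/2 = 226.5000 mm²
Σ(r_i+r_j)·cross = 9496.5000 → first moment M = |Σ|/6 = 1582.7500
R_c = M/A = 1582.7500/226.5000 = 6.9879 mm
θ = 204° = 3.560472 rad
V = θ·R_c·A = 3.560472·6.9879·226.5000 = 5635.337 mm³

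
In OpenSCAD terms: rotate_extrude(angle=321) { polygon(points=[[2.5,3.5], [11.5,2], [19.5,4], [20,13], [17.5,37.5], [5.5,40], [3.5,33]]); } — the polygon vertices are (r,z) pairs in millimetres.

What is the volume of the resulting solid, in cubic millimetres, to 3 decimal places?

Volume = 34995.826 mm³

Profile (r,z), 7 vertices: (2.5,3.5) (11.5,2) (19.5,4) (20,13) (17.5,37.5) (5.5,40) (3.5,33)
edge 0: (2.5,3.5)→(11.5,2)  cross = 2.5·2 − 11.5·3.5 = -35.2500; (r_i+r_j)·cross = 14·-35.2500 = -493.5000
edge 1: (11.5,2)→(19.5,4)  cross = 11.5·4 − 19.5·2 = 7.0000; (r_i+r_j)·cross = 31·7.0000 = 217.0000
edge 2: (19.5,4)→(20,13)  cross = 19.5·13 − 20·4 = 173.5000; (r_i+r_j)·cross = 39.5·173.5000 = 6853.2500
edge 3: (20,13)→(17.5,37.5)  cross = 20·37.5 − 17.5·13 = 522.5000; (r_i+r_j)·cross = 37.5·522.5000 = 19593.7500
edge 4: (17.5,37.5)→(5.5,40)  cross = 17.5·40 − 5.5·37.5 = 493.7500; (r_i+r_j)·cross = 23·493.7500 = 11356.2500
edge 5: (5.5,40)→(3.5,33)  cross = 5.5·33 − 3.5·40 = 41.5000; (r_i+r_j)·cross = 9·41.5000 = 373.5000
edge 6: (3.5,33)→(2.5,3.5)  cross = 3.5·3.5 − 2.5·33 = -70.2500; (r_i+r_j)·cross = 6·-70.2500 = -421.5000
Σcross = 1132.7500 → A = |Σcross|/2 = 566.3750 mm²
Σ(r_i+r_j)·cross = 37478.7500 → first moment M = |Σ|/6 = 6246.4583
R_c = M/A = 6246.4583/566.3750 = 11.0288 mm
θ = 321° = 5.602507 rad
V = θ·R_c·A = 5.602507·11.0288·566.3750 = 34995.826 mm³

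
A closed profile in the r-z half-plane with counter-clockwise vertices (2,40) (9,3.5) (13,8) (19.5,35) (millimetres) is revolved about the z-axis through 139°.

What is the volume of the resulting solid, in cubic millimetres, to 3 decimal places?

Volume = 8766.985 mm³

Profile (r,z), 4 vertices: (2,40) (9,3.5) (13,8) (19.5,35)
edge 0: (2,40)→(9,3.5)  cross = 2·3.5 − 9·40 = -353.0000; (r_i+r_j)·cross = 11·-353.0000 = -3883.0000
edge 1: (9,3.5)→(13,8)  cross = 9·8 − 13·3.5 = 26.5000; (r_i+r_j)·cross = 22·26.5000 = 583.0000
edge 2: (13,8)→(19.5,35)  cross = 13·35 − 19.5·8 = 299.0000; (r_i+r_j)·cross = 32.5·299.0000 = 9717.5000
edge 3: (19.5,35)→(2,40)  cross = 19.5·40 − 2·35 = 710.0000; (r_i+r_j)·cross = 21.5·710.0000 = 15265.0000
Σcross = 682.5000 → A = |Σcross|/2 = 341.2500 mm²
Σ(r_i+r_j)·cross = 21682.5000 → first moment M = |Σ|/6 = 3613.7500
R_c = M/A = 3613.7500/341.2500 = 10.5897 mm
θ = 139° = 2.426008 rad
V = θ·R_c·A = 2.426008·10.5897·341.2500 = 8766.985 mm³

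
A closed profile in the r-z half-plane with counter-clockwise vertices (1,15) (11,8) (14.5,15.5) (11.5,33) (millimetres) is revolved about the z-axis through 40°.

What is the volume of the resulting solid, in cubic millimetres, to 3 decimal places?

Volume = 1053.713 mm³

Profile (r,z), 4 vertices: (1,15) (11,8) (14.5,15.5) (11.5,33)
edge 0: (1,15)→(11,8)  cross = 1·8 − 11·15 = -157.0000; (r_i+r_j)·cross = 12·-157.0000 = -1884.0000
edge 1: (11,8)→(14.5,15.5)  cross = 11·15.5 − 14.5·8 = 54.5000; (r_i+r_j)·cross = 25.5·54.5000 = 1389.7500
edge 2: (14.5,15.5)→(11.5,33)  cross = 14.5·33 − 11.5·15.5 = 300.2500; (r_i+r_j)·cross = 26·300.2500 = 7806.5000
edge 3: (11.5,33)→(1,15)  cross = 11.5·15 − 1·33 = 139.5000; (r_i+r_j)·cross = 12.5·139.5000 = 1743.7500
Σcross = 337.2500 → A = |Σcross|/2 = 168.6250 mm²
Σ(r_i+r_j)·cross = 9056.0000 → first moment M = |Σ|/6 = 1509.3333
R_c = M/A = 1509.3333/168.6250 = 8.9508 mm
θ = 40° = 0.698132 rad
V = θ·R_c·A = 0.698132·8.9508·168.6250 = 1053.713 mm³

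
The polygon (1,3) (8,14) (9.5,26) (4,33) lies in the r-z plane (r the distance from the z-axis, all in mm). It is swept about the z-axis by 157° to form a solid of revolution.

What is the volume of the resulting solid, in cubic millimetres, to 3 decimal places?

Profile (r,z), 4 vertices: (1,3) (8,14) (9.5,26) (4,33)
edge 0: (1,3)→(8,14)  cross = 1·14 − 8·3 = -10.0000; (r_i+r_j)·cross = 9·-10.0000 = -90.0000
edge 1: (8,14)→(9.5,26)  cross = 8·26 − 9.5·14 = 75.0000; (r_i+r_j)·cross = 17.5·75.0000 = 1312.5000
edge 2: (9.5,26)→(4,33)  cross = 9.5·33 − 4·26 = 209.5000; (r_i+r_j)·cross = 13.5·209.5000 = 2828.2500
edge 3: (4,33)→(1,3)  cross = 4·3 − 1·33 = -21.0000; (r_i+r_j)·cross = 5·-21.0000 = -105.0000
Σcross = 253.5000 → A = |Σcross|/2 = 126.7500 mm²
Σ(r_i+r_j)·cross = 3945.7500 → first moment M = |Σ|/6 = 657.6250
R_c = M/A = 657.6250/126.7500 = 5.1884 mm
θ = 157° = 2.740167 rad
V = θ·R_c·A = 2.740167·5.1884·126.7500 = 1802.002 mm³

Volume = 1802.002 mm³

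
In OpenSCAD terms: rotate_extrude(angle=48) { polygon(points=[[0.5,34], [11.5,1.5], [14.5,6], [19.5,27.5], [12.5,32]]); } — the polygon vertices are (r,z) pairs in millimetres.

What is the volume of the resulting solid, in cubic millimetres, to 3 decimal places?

Volume = 2849.774 mm³

Profile (r,z), 5 vertices: (0.5,34) (11.5,1.5) (14.5,6) (19.5,27.5) (12.5,32)
edge 0: (0.5,34)→(11.5,1.5)  cross = 0.5·1.5 − 11.5·34 = -390.2500; (r_i+r_j)·cross = 12·-390.2500 = -4683.0000
edge 1: (11.5,1.5)→(14.5,6)  cross = 11.5·6 − 14.5·1.5 = 47.2500; (r_i+r_j)·cross = 26·47.2500 = 1228.5000
edge 2: (14.5,6)→(19.5,27.5)  cross = 14.5·27.5 − 19.5·6 = 281.7500; (r_i+r_j)·cross = 34·281.7500 = 9579.5000
edge 3: (19.5,27.5)→(12.5,32)  cross = 19.5·32 − 12.5·27.5 = 280.2500; (r_i+r_j)·cross = 32·280.2500 = 8968.0000
edge 4: (12.5,32)→(0.5,34)  cross = 12.5·34 − 0.5·32 = 409.0000; (r_i+r_j)·cross = 13·409.0000 = 5317.0000
Σcross = 628.0000 → A = |Σcross|/2 = 314.0000 mm²
Σ(r_i+r_j)·cross = 20410.0000 → first moment M = |Σ|/6 = 3401.6667
R_c = M/A = 3401.6667/314.0000 = 10.8333 mm
θ = 48° = 0.837758 rad
V = θ·R_c·A = 0.837758·10.8333·314.0000 = 2849.774 mm³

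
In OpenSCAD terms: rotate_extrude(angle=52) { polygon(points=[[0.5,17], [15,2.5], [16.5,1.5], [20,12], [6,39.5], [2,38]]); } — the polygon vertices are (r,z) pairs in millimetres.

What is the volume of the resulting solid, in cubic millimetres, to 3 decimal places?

Profile (r,z), 6 vertices: (0.5,17) (15,2.5) (16.5,1.5) (20,12) (6,39.5) (2,38)
edge 0: (0.5,17)→(15,2.5)  cross = 0.5·2.5 − 15·17 = -253.7500; (r_i+r_j)·cross = 15.5·-253.7500 = -3933.1250
edge 1: (15,2.5)→(16.5,1.5)  cross = 15·1.5 − 16.5·2.5 = -18.7500; (r_i+r_j)·cross = 31.5·-18.7500 = -590.6250
edge 2: (16.5,1.5)→(20,12)  cross = 16.5·12 − 20·1.5 = 168.0000; (r_i+r_j)·cross = 36.5·168.0000 = 6132.0000
edge 3: (20,12)→(6,39.5)  cross = 20·39.5 − 6·12 = 718.0000; (r_i+r_j)·cross = 26·718.0000 = 18668.0000
edge 4: (6,39.5)→(2,38)  cross = 6·38 − 2·39.5 = 149.0000; (r_i+r_j)·cross = 8·149.0000 = 1192.0000
edge 5: (2,38)→(0.5,17)  cross = 2·17 − 0.5·38 = 15.0000; (r_i+r_j)·cross = 2.5·15.0000 = 37.5000
Σcross = 777.5000 → A = |Σcross|/2 = 388.7500 mm²
Σ(r_i+r_j)·cross = 21505.7500 → first moment M = |Σ|/6 = 3584.2917
R_c = M/A = 3584.2917/388.7500 = 9.2200 mm
θ = 52° = 0.907571 rad
V = θ·R_c·A = 0.907571·9.2200·388.7500 = 3253.000 mm³

Volume = 3253.000 mm³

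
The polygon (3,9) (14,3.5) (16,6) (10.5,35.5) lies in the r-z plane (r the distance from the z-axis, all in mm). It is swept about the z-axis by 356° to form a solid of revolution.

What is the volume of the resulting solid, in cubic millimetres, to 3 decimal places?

Volume = 12527.194 mm³

Profile (r,z), 4 vertices: (3,9) (14,3.5) (16,6) (10.5,35.5)
edge 0: (3,9)→(14,3.5)  cross = 3·3.5 − 14·9 = -115.5000; (r_i+r_j)·cross = 17·-115.5000 = -1963.5000
edge 1: (14,3.5)→(16,6)  cross = 14·6 − 16·3.5 = 28.0000; (r_i+r_j)·cross = 30·28.0000 = 840.0000
edge 2: (16,6)→(10.5,35.5)  cross = 16·35.5 − 10.5·6 = 505.0000; (r_i+r_j)·cross = 26.5·505.0000 = 13382.5000
edge 3: (10.5,35.5)→(3,9)  cross = 10.5·9 − 3·35.5 = -12.0000; (r_i+r_j)·cross = 13.5·-12.0000 = -162.0000
Σcross = 405.5000 → A = |Σcross|/2 = 202.7500 mm²
Σ(r_i+r_j)·cross = 12097.0000 → first moment M = |Σ|/6 = 2016.1667
R_c = M/A = 2016.1667/202.7500 = 9.9441 mm
θ = 356° = 6.213372 rad
V = θ·R_c·A = 6.213372·9.9441·202.7500 = 12527.194 mm³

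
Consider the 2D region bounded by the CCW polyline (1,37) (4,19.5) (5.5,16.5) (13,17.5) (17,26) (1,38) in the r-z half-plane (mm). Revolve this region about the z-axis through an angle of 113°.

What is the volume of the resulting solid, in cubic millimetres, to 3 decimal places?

Volume = 3007.967 mm³

Profile (r,z), 6 vertices: (1,37) (4,19.5) (5.5,16.5) (13,17.5) (17,26) (1,38)
edge 0: (1,37)→(4,19.5)  cross = 1·19.5 − 4·37 = -128.5000; (r_i+r_j)·cross = 5·-128.5000 = -642.5000
edge 1: (4,19.5)→(5.5,16.5)  cross = 4·16.5 − 5.5·19.5 = -41.2500; (r_i+r_j)·cross = 9.5·-41.2500 = -391.8750
edge 2: (5.5,16.5)→(13,17.5)  cross = 5.5·17.5 − 13·16.5 = -118.2500; (r_i+r_j)·cross = 18.5·-118.2500 = -2187.6250
edge 3: (13,17.5)→(17,26)  cross = 13·26 − 17·17.5 = 40.5000; (r_i+r_j)·cross = 30·40.5000 = 1215.0000
edge 4: (17,26)→(1,38)  cross = 17·38 − 1·26 = 620.0000; (r_i+r_j)·cross = 18·620.0000 = 11160.0000
edge 5: (1,38)→(1,37)  cross = 1·37 − 1·38 = -1.0000; (r_i+r_j)·cross = 2·-1.0000 = -2.0000
Σcross = 371.5000 → A = |Σcross|/2 = 185.7500 mm²
Σ(r_i+r_j)·cross = 9151.0000 → first moment M = |Σ|/6 = 1525.1667
R_c = M/A = 1525.1667/185.7500 = 8.2109 mm
θ = 113° = 1.972222 rad
V = θ·R_c·A = 1.972222·8.2109·185.7500 = 3007.967 mm³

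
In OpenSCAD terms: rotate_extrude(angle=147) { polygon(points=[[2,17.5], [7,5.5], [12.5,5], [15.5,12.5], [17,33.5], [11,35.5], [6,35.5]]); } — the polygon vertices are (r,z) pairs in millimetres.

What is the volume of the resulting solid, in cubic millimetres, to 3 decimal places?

Volume = 8715.566 mm³

Profile (r,z), 7 vertices: (2,17.5) (7,5.5) (12.5,5) (15.5,12.5) (17,33.5) (11,35.5) (6,35.5)
edge 0: (2,17.5)→(7,5.5)  cross = 2·5.5 − 7·17.5 = -111.5000; (r_i+r_j)·cross = 9·-111.5000 = -1003.5000
edge 1: (7,5.5)→(12.5,5)  cross = 7·5 − 12.5·5.5 = -33.7500; (r_i+r_j)·cross = 19.5·-33.7500 = -658.1250
edge 2: (12.5,5)→(15.5,12.5)  cross = 12.5·12.5 − 15.5·5 = 78.7500; (r_i+r_j)·cross = 28·78.7500 = 2205.0000
edge 3: (15.5,12.5)→(17,33.5)  cross = 15.5·33.5 − 17·12.5 = 306.7500; (r_i+r_j)·cross = 32.5·306.7500 = 9969.3750
edge 4: (17,33.5)→(11,35.5)  cross = 17·35.5 − 11·33.5 = 235.0000; (r_i+r_j)·cross = 28·235.0000 = 6580.0000
edge 5: (11,35.5)→(6,35.5)  cross = 11·35.5 − 6·35.5 = 177.5000; (r_i+r_j)·cross = 17·177.5000 = 3017.5000
edge 6: (6,35.5)→(2,17.5)  cross = 6·17.5 − 2·35.5 = 34.0000; (r_i+r_j)·cross = 8·34.0000 = 272.0000
Σcross = 686.7500 → A = |Σcross|/2 = 343.3750 mm²
Σ(r_i+r_j)·cross = 20382.2500 → first moment M = |Σ|/6 = 3397.0417
R_c = M/A = 3397.0417/343.3750 = 9.8931 mm
θ = 147° = 2.565634 rad
V = θ·R_c·A = 2.565634·9.8931·343.3750 = 8715.566 mm³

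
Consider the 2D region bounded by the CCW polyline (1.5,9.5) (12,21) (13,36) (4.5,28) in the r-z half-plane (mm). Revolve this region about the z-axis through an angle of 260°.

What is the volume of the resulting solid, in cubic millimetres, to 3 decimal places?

Profile (r,z), 4 vertices: (1.5,9.5) (12,21) (13,36) (4.5,28)
edge 0: (1.5,9.5)→(12,21)  cross = 1.5·21 − 12·9.5 = -82.5000; (r_i+r_j)·cross = 13.5·-82.5000 = -1113.7500
edge 1: (12,21)→(13,36)  cross = 12·36 − 13·21 = 159.0000; (r_i+r_j)·cross = 25·159.0000 = 3975.0000
edge 2: (13,36)→(4.5,28)  cross = 13·28 − 4.5·36 = 202.0000; (r_i+r_j)·cross = 17.5·202.0000 = 3535.0000
edge 3: (4.5,28)→(1.5,9.5)  cross = 4.5·9.5 − 1.5·28 = 0.7500; (r_i+r_j)·cross = 6·0.7500 = 4.5000
Σcross = 279.2500 → A = |Σcross|/2 = 139.6250 mm²
Σ(r_i+r_j)·cross = 6400.7500 → first moment M = |Σ|/6 = 1066.7917
R_c = M/A = 1066.7917/139.6250 = 7.6404 mm
θ = 260° = 4.537856 rad
V = θ·R_c·A = 4.537856·7.6404·139.6250 = 4840.947 mm³

Volume = 4840.947 mm³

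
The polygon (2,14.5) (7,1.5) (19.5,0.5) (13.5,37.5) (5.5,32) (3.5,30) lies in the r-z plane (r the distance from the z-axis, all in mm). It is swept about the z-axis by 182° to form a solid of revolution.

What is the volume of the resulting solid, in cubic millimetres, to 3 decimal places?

Profile (r,z), 6 vertices: (2,14.5) (7,1.5) (19.5,0.5) (13.5,37.5) (5.5,32) (3.5,30)
edge 0: (2,14.5)→(7,1.5)  cross = 2·1.5 − 7·14.5 = -98.5000; (r_i+r_j)·cross = 9·-98.5000 = -886.5000
edge 1: (7,1.5)→(19.5,0.5)  cross = 7·0.5 − 19.5·1.5 = -25.7500; (r_i+r_j)·cross = 26.5·-25.7500 = -682.3750
edge 2: (19.5,0.5)→(13.5,37.5)  cross = 19.5·37.5 − 13.5·0.5 = 724.5000; (r_i+r_j)·cross = 33·724.5000 = 23908.5000
edge 3: (13.5,37.5)→(5.5,32)  cross = 13.5·32 − 5.5·37.5 = 225.7500; (r_i+r_j)·cross = 19·225.7500 = 4289.2500
edge 4: (5.5,32)→(3.5,30)  cross = 5.5·30 − 3.5·32 = 53.0000; (r_i+r_j)·cross = 9·53.0000 = 477.0000
edge 5: (3.5,30)→(2,14.5)  cross = 3.5·14.5 − 2·30 = -9.2500; (r_i+r_j)·cross = 5.5·-9.2500 = -50.8750
Σcross = 869.7500 → A = |Σcross|/2 = 434.8750 mm²
Σ(r_i+r_j)·cross = 27055.0000 → first moment M = |Σ|/6 = 4509.1667
R_c = M/A = 4509.1667/434.8750 = 10.3689 mm
θ = 182° = 3.176499 rad
V = θ·R_c·A = 3.176499·10.3689·434.8750 = 14323.364 mm³

Volume = 14323.364 mm³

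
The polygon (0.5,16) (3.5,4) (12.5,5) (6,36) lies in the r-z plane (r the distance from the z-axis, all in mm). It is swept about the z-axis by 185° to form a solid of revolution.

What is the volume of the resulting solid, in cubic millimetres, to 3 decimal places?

Volume = 4058.138 mm³

Profile (r,z), 4 vertices: (0.5,16) (3.5,4) (12.5,5) (6,36)
edge 0: (0.5,16)→(3.5,4)  cross = 0.5·4 − 3.5·16 = -54.0000; (r_i+r_j)·cross = 4·-54.0000 = -216.0000
edge 1: (3.5,4)→(12.5,5)  cross = 3.5·5 − 12.5·4 = -32.5000; (r_i+r_j)·cross = 16·-32.5000 = -520.0000
edge 2: (12.5,5)→(6,36)  cross = 12.5·36 − 6·5 = 420.0000; (r_i+r_j)·cross = 18.5·420.0000 = 7770.0000
edge 3: (6,36)→(0.5,16)  cross = 6·16 − 0.5·36 = 78.0000; (r_i+r_j)·cross = 6.5·78.0000 = 507.0000
Σcross = 411.5000 → A = |Σcross|/2 = 205.7500 mm²
Σ(r_i+r_j)·cross = 7541.0000 → first moment M = |Σ|/6 = 1256.8333
R_c = M/A = 1256.8333/205.7500 = 6.1085 mm
θ = 185° = 3.228859 rad
V = θ·R_c·A = 3.228859·6.1085·205.7500 = 4058.138 mm³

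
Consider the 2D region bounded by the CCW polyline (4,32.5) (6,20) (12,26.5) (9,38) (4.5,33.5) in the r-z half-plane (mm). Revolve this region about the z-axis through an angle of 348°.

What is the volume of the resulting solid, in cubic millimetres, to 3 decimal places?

Profile (r,z), 5 vertices: (4,32.5) (6,20) (12,26.5) (9,38) (4.5,33.5)
edge 0: (4,32.5)→(6,20)  cross = 4·20 − 6·32.5 = -115.0000; (r_i+r_j)·cross = 10·-115.0000 = -1150.0000
edge 1: (6,20)→(12,26.5)  cross = 6·26.5 − 12·20 = -81.0000; (r_i+r_j)·cross = 18·-81.0000 = -1458.0000
edge 2: (12,26.5)→(9,38)  cross = 12·38 − 9·26.5 = 217.5000; (r_i+r_j)·cross = 21·217.5000 = 4567.5000
edge 3: (9,38)→(4.5,33.5)  cross = 9·33.5 − 4.5·38 = 130.5000; (r_i+r_j)·cross = 13.5·130.5000 = 1761.7500
edge 4: (4.5,33.5)→(4,32.5)  cross = 4.5·32.5 − 4·33.5 = 12.2500; (r_i+r_j)·cross = 8.5·12.2500 = 104.1250
Σcross = 164.2500 → A = |Σcross|/2 = 82.1250 mm²
Σ(r_i+r_j)·cross = 3825.3750 → first moment M = |Σ|/6 = 637.5625
R_c = M/A = 637.5625/82.1250 = 7.7633 mm
θ = 348° = 6.073746 rad
V = θ·R_c·A = 6.073746·7.7633·82.1250 = 3872.393 mm³

Volume = 3872.393 mm³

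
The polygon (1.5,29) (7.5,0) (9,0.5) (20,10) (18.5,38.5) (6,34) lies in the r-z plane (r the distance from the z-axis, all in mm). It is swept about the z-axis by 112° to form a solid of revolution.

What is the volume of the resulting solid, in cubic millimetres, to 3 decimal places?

Profile (r,z), 6 vertices: (1.5,29) (7.5,0) (9,0.5) (20,10) (18.5,38.5) (6,34)
edge 0: (1.5,29)→(7.5,0)  cross = 1.5·0 − 7.5·29 = -217.5000; (r_i+r_j)·cross = 9·-217.5000 = -1957.5000
edge 1: (7.5,0)→(9,0.5)  cross = 7.5·0.5 − 9·0 = 3.7500; (r_i+r_j)·cross = 16.5·3.7500 = 61.8750
edge 2: (9,0.5)→(20,10)  cross = 9·10 − 20·0.5 = 80.0000; (r_i+r_j)·cross = 29·80.0000 = 2320.0000
edge 3: (20,10)→(18.5,38.5)  cross = 20·38.5 − 18.5·10 = 585.0000; (r_i+r_j)·cross = 38.5·585.0000 = 22522.5000
edge 4: (18.5,38.5)→(6,34)  cross = 18.5·34 − 6·38.5 = 398.0000; (r_i+r_j)·cross = 24.5·398.0000 = 9751.0000
edge 5: (6,34)→(1.5,29)  cross = 6·29 − 1.5·34 = 123.0000; (r_i+r_j)·cross = 7.5·123.0000 = 922.5000
Σcross = 972.2500 → A = |Σcross|/2 = 486.1250 mm²
Σ(r_i+r_j)·cross = 33620.3750 → first moment M = |Σ|/6 = 5603.3958
R_c = M/A = 5603.3958/486.1250 = 11.5267 mm
θ = 112° = 1.954769 rad
V = θ·R_c·A = 1.954769·11.5267·486.1250 = 10953.343 mm³

Volume = 10953.343 mm³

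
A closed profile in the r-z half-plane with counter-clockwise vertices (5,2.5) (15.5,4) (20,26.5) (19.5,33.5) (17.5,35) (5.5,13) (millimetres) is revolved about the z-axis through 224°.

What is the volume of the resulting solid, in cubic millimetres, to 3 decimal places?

Volume = 13838.948 mm³

Profile (r,z), 6 vertices: (5,2.5) (15.5,4) (20,26.5) (19.5,33.5) (17.5,35) (5.5,13)
edge 0: (5,2.5)→(15.5,4)  cross = 5·4 − 15.5·2.5 = -18.7500; (r_i+r_j)·cross = 20.5·-18.7500 = -384.3750
edge 1: (15.5,4)→(20,26.5)  cross = 15.5·26.5 − 20·4 = 330.7500; (r_i+r_j)·cross = 35.5·330.7500 = 11741.6250
edge 2: (20,26.5)→(19.5,33.5)  cross = 20·33.5 − 19.5·26.5 = 153.2500; (r_i+r_j)·cross = 39.5·153.2500 = 6053.3750
edge 3: (19.5,33.5)→(17.5,35)  cross = 19.5·35 − 17.5·33.5 = 96.2500; (r_i+r_j)·cross = 37·96.2500 = 3561.2500
edge 4: (17.5,35)→(5.5,13)  cross = 17.5·13 − 5.5·35 = 35.0000; (r_i+r_j)·cross = 23·35.0000 = 805.0000
edge 5: (5.5,13)→(5,2.5)  cross = 5.5·2.5 − 5·13 = -51.2500; (r_i+r_j)·cross = 10.5·-51.2500 = -538.1250
Σcross = 545.2500 → A = |Σcross|/2 = 272.6250 mm²
Σ(r_i+r_j)·cross = 21238.7500 → first moment M = |Σ|/6 = 3539.7917
R_c = M/A = 3539.7917/272.6250 = 12.9841 mm
θ = 224° = 3.909538 rad
V = θ·R_c·A = 3.909538·12.9841·272.6250 = 13838.948 mm³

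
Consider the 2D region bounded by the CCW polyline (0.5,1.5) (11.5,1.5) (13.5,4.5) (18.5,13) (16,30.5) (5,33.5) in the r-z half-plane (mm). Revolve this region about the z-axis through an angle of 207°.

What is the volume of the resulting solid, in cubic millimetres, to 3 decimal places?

Profile (r,z), 6 vertices: (0.5,1.5) (11.5,1.5) (13.5,4.5) (18.5,13) (16,30.5) (5,33.5)
edge 0: (0.5,1.5)→(11.5,1.5)  cross = 0.5·1.5 − 11.5·1.5 = -16.5000; (r_i+r_j)·cross = 12·-16.5000 = -198.0000
edge 1: (11.5,1.5)→(13.5,4.5)  cross = 11.5·4.5 − 13.5·1.5 = 31.5000; (r_i+r_j)·cross = 25·31.5000 = 787.5000
edge 2: (13.5,4.5)→(18.5,13)  cross = 13.5·13 − 18.5·4.5 = 92.2500; (r_i+r_j)·cross = 32·92.2500 = 2952.0000
edge 3: (18.5,13)→(16,30.5)  cross = 18.5·30.5 − 16·13 = 356.2500; (r_i+r_j)·cross = 34.5·356.2500 = 12290.6250
edge 4: (16,30.5)→(5,33.5)  cross = 16·33.5 − 5·30.5 = 383.5000; (r_i+r_j)·cross = 21·383.5000 = 8053.5000
edge 5: (5,33.5)→(0.5,1.5)  cross = 5·1.5 − 0.5·33.5 = -9.2500; (r_i+r_j)·cross = 5.5·-9.2500 = -50.8750
Σcross = 837.7500 → A = |Σcross|/2 = 418.8750 mm²
Σ(r_i+r_j)·cross = 23834.7500 → first moment M = |Σ|/6 = 3972.4583
R_c = M/A = 3972.4583/418.8750 = 9.4836 mm
θ = 207° = 3.612832 rad
V = θ·R_c·A = 3.612832·9.4836·418.8750 = 14351.823 mm³

Volume = 14351.823 mm³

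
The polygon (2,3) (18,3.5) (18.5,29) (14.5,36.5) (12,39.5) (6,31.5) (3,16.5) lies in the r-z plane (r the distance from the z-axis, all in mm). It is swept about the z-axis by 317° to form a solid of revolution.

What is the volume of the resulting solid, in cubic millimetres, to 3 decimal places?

Volume = 27834.752 mm³

Profile (r,z), 7 vertices: (2,3) (18,3.5) (18.5,29) (14.5,36.5) (12,39.5) (6,31.5) (3,16.5)
edge 0: (2,3)→(18,3.5)  cross = 2·3.5 − 18·3 = -47.0000; (r_i+r_j)·cross = 20·-47.0000 = -940.0000
edge 1: (18,3.5)→(18.5,29)  cross = 18·29 − 18.5·3.5 = 457.2500; (r_i+r_j)·cross = 36.5·457.2500 = 16689.6250
edge 2: (18.5,29)→(14.5,36.5)  cross = 18.5·36.5 − 14.5·29 = 254.7500; (r_i+r_j)·cross = 33·254.7500 = 8406.7500
edge 3: (14.5,36.5)→(12,39.5)  cross = 14.5·39.5 − 12·36.5 = 134.7500; (r_i+r_j)·cross = 26.5·134.7500 = 3570.8750
edge 4: (12,39.5)→(6,31.5)  cross = 12·31.5 − 6·39.5 = 141.0000; (r_i+r_j)·cross = 18·141.0000 = 2538.0000
edge 5: (6,31.5)→(3,16.5)  cross = 6·16.5 − 3·31.5 = 4.5000; (r_i+r_j)·cross = 9·4.5000 = 40.5000
edge 6: (3,16.5)→(2,3)  cross = 3·3 − 2·16.5 = -24.0000; (r_i+r_j)·cross = 5·-24.0000 = -120.0000
Σcross = 921.2500 → A = |Σcross|/2 = 460.6250 mm²
Σ(r_i+r_j)·cross = 30185.7500 → first moment M = |Σ|/6 = 5030.9583
R_c = M/A = 5030.9583/460.6250 = 10.9220 mm
θ = 317° = 5.532694 rad
V = θ·R_c·A = 5.532694·10.9220·460.6250 = 27834.752 mm³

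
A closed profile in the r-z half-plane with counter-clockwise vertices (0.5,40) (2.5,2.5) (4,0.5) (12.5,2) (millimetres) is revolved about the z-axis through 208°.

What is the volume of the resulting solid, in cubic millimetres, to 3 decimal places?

Volume = 3728.756 mm³

Profile (r,z), 4 vertices: (0.5,40) (2.5,2.5) (4,0.5) (12.5,2)
edge 0: (0.5,40)→(2.5,2.5)  cross = 0.5·2.5 − 2.5·40 = -98.7500; (r_i+r_j)·cross = 3·-98.7500 = -296.2500
edge 1: (2.5,2.5)→(4,0.5)  cross = 2.5·0.5 − 4·2.5 = -8.7500; (r_i+r_j)·cross = 6.5·-8.7500 = -56.8750
edge 2: (4,0.5)→(12.5,2)  cross = 4·2 − 12.5·0.5 = 1.7500; (r_i+r_j)·cross = 16.5·1.7500 = 28.8750
edge 3: (12.5,2)→(0.5,40)  cross = 12.5·40 − 0.5·2 = 499.0000; (r_i+r_j)·cross = 13·499.0000 = 6487.0000
Σcross = 393.2500 → A = |Σcross|/2 = 196.6250 mm²
Σ(r_i+r_j)·cross = 6162.7500 → first moment M = |Σ|/6 = 1027.1250
R_c = M/A = 1027.1250/196.6250 = 5.2238 mm
θ = 208° = 3.630285 rad
V = θ·R_c·A = 3.630285·5.2238·196.6250 = 3728.756 mm³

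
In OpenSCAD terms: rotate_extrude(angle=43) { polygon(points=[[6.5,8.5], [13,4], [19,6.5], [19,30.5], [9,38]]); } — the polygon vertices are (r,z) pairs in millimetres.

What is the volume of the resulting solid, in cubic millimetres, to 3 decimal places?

Profile (r,z), 5 vertices: (6.5,8.5) (13,4) (19,6.5) (19,30.5) (9,38)
edge 0: (6.5,8.5)→(13,4)  cross = 6.5·4 − 13·8.5 = -84.5000; (r_i+r_j)·cross = 19.5·-84.5000 = -1647.7500
edge 1: (13,4)→(19,6.5)  cross = 13·6.5 − 19·4 = 8.5000; (r_i+r_j)·cross = 32·8.5000 = 272.0000
edge 2: (19,6.5)→(19,30.5)  cross = 19·30.5 − 19·6.5 = 456.0000; (r_i+r_j)·cross = 38·456.0000 = 17328.0000
edge 3: (19,30.5)→(9,38)  cross = 19·38 − 9·30.5 = 447.5000; (r_i+r_j)·cross = 28·447.5000 = 12530.0000
edge 4: (9,38)→(6.5,8.5)  cross = 9·8.5 − 6.5·38 = -170.5000; (r_i+r_j)·cross = 15.5·-170.5000 = -2642.7500
Σcross = 657.0000 → A = |Σcross|/2 = 328.5000 mm²
Σ(r_i+r_j)·cross = 25839.5000 → first moment M = |Σ|/6 = 4306.5833
R_c = M/A = 4306.5833/328.5000 = 13.1098 mm
θ = 43° = 0.750492 rad
V = θ·R_c·A = 0.750492·13.1098·328.5000 = 3232.055 mm³

Volume = 3232.055 mm³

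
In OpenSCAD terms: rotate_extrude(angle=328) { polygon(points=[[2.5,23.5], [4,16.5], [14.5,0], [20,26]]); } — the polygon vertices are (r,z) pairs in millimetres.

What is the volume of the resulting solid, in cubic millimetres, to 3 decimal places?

Profile (r,z), 4 vertices: (2.5,23.5) (4,16.5) (14.5,0) (20,26)
edge 0: (2.5,23.5)→(4,16.5)  cross = 2.5·16.5 − 4·23.5 = -52.7500; (r_i+r_j)·cross = 6.5·-52.7500 = -342.8750
edge 1: (4,16.5)→(14.5,0)  cross = 4·0 − 14.5·16.5 = -239.2500; (r_i+r_j)·cross = 18.5·-239.2500 = -4426.1250
edge 2: (14.5,0)→(20,26)  cross = 14.5·26 − 20·0 = 377.0000; (r_i+r_j)·cross = 34.5·377.0000 = 13006.5000
edge 3: (20,26)→(2.5,23.5)  cross = 20·23.5 − 2.5·26 = 405.0000; (r_i+r_j)·cross = 22.5·405.0000 = 9112.5000
Σcross = 490.0000 → A = |Σcross|/2 = 245.0000 mm²
Σ(r_i+r_j)·cross = 17350.0000 → first moment M = |Σ|/6 = 2891.6667
R_c = M/A = 2891.6667/245.0000 = 11.8027 mm
θ = 328° = 5.724680 rad
V = θ·R_c·A = 5.724680·11.8027·245.0000 = 16553.866 mm³

Volume = 16553.866 mm³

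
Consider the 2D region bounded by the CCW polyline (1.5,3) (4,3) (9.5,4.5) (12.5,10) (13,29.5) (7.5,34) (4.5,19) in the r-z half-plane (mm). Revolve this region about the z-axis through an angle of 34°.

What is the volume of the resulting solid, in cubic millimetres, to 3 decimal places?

Profile (r,z), 7 vertices: (1.5,3) (4,3) (9.5,4.5) (12.5,10) (13,29.5) (7.5,34) (4.5,19)
edge 0: (1.5,3)→(4,3)  cross = 1.5·3 − 4·3 = -7.5000; (r_i+r_j)·cross = 5.5·-7.5000 = -41.2500
edge 1: (4,3)→(9.5,4.5)  cross = 4·4.5 − 9.5·3 = -10.5000; (r_i+r_j)·cross = 13.5·-10.5000 = -141.7500
edge 2: (9.5,4.5)→(12.5,10)  cross = 9.5·10 − 12.5·4.5 = 38.7500; (r_i+r_j)·cross = 22·38.7500 = 852.5000
edge 3: (12.5,10)→(13,29.5)  cross = 12.5·29.5 − 13·10 = 238.7500; (r_i+r_j)·cross = 25.5·238.7500 = 6088.1250
edge 4: (13,29.5)→(7.5,34)  cross = 13·34 − 7.5·29.5 = 220.7500; (r_i+r_j)·cross = 20.5·220.7500 = 4525.3750
edge 5: (7.5,34)→(4.5,19)  cross = 7.5·19 − 4.5·34 = -10.5000; (r_i+r_j)·cross = 12·-10.5000 = -126.0000
edge 6: (4.5,19)→(1.5,3)  cross = 4.5·3 − 1.5·19 = -15.0000; (r_i+r_j)·cross = 6·-15.0000 = -90.0000
Σcross = 454.7500 → A = |Σcross|/2 = 227.3750 mm²
Σ(r_i+r_j)·cross = 11067.0000 → first moment M = |Σ|/6 = 1844.5000
R_c = M/A = 1844.5000/227.3750 = 8.1121 mm
θ = 34° = 0.593412 rad
V = θ·R_c·A = 0.593412·8.1121·227.3750 = 1094.548 mm³

Volume = 1094.548 mm³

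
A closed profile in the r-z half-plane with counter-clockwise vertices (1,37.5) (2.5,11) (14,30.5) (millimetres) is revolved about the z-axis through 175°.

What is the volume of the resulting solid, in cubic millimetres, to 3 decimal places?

Volume = 2975.423 mm³

Profile (r,z), 3 vertices: (1,37.5) (2.5,11) (14,30.5)
edge 0: (1,37.5)→(2.5,11)  cross = 1·11 − 2.5·37.5 = -82.7500; (r_i+r_j)·cross = 3.5·-82.7500 = -289.6250
edge 1: (2.5,11)→(14,30.5)  cross = 2.5·30.5 − 14·11 = -77.7500; (r_i+r_j)·cross = 16.5·-77.7500 = -1282.8750
edge 2: (14,30.5)→(1,37.5)  cross = 14·37.5 − 1·30.5 = 494.5000; (r_i+r_j)·cross = 15·494.5000 = 7417.5000
Σcross = 334.0000 → A = |Σcross|/2 = 167.0000 mm²
Σ(r_i+r_j)·cross = 5845.0000 → first moment M = |Σ|/6 = 974.1667
R_c = M/A = 974.1667/167.0000 = 5.8333 mm
θ = 175° = 3.054326 rad
V = θ·R_c·A = 3.054326·5.8333·167.0000 = 2975.423 mm³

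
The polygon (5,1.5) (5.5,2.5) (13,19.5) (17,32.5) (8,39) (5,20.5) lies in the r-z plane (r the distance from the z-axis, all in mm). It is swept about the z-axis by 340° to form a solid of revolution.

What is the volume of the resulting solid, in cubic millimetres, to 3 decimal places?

Profile (r,z), 6 vertices: (5,1.5) (5.5,2.5) (13,19.5) (17,32.5) (8,39) (5,20.5)
edge 0: (5,1.5)→(5.5,2.5)  cross = 5·2.5 − 5.5·1.5 = 4.2500; (r_i+r_j)·cross = 10.5·4.2500 = 44.6250
edge 1: (5.5,2.5)→(13,19.5)  cross = 5.5·19.5 − 13·2.5 = 74.7500; (r_i+r_j)·cross = 18.5·74.7500 = 1382.8750
edge 2: (13,19.5)→(17,32.5)  cross = 13·32.5 − 17·19.5 = 91.0000; (r_i+r_j)·cross = 30·91.0000 = 2730.0000
edge 3: (17,32.5)→(8,39)  cross = 17·39 − 8·32.5 = 403.0000; (r_i+r_j)·cross = 25·403.0000 = 10075.0000
edge 4: (8,39)→(5,20.5)  cross = 8·20.5 − 5·39 = -31.0000; (r_i+r_j)·cross = 13·-31.0000 = -403.0000
edge 5: (5,20.5)→(5,1.5)  cross = 5·1.5 − 5·20.5 = -95.0000; (r_i+r_j)·cross = 10·-95.0000 = -950.0000
Σcross = 447.0000 → A = |Σcross|/2 = 223.5000 mm²
Σ(r_i+r_j)·cross = 12879.5000 → first moment M = |Σ|/6 = 2146.5833
R_c = M/A = 2146.5833/223.5000 = 9.6044 mm
θ = 340° = 5.934119 rad
V = θ·R_c·A = 5.934119·9.6044·223.5000 = 12738.082 mm³

Volume = 12738.082 mm³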